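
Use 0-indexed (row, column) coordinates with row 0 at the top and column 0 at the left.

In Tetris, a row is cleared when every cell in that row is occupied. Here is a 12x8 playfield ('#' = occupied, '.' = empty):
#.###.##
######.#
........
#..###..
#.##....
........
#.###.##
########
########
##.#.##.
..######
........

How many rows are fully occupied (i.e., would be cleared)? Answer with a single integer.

Answer: 2

Derivation:
Check each row:
  row 0: 2 empty cells -> not full
  row 1: 1 empty cell -> not full
  row 2: 8 empty cells -> not full
  row 3: 4 empty cells -> not full
  row 4: 5 empty cells -> not full
  row 5: 8 empty cells -> not full
  row 6: 2 empty cells -> not full
  row 7: 0 empty cells -> FULL (clear)
  row 8: 0 empty cells -> FULL (clear)
  row 9: 3 empty cells -> not full
  row 10: 2 empty cells -> not full
  row 11: 8 empty cells -> not full
Total rows cleared: 2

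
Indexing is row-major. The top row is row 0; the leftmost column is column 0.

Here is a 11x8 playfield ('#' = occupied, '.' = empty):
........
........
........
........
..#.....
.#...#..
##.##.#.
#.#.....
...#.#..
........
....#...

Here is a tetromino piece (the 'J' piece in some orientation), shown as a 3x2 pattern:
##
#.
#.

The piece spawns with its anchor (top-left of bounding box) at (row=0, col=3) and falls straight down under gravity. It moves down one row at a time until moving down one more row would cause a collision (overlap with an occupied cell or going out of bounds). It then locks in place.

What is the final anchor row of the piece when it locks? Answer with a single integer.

Spawn at (row=0, col=3). Try each row:
  row 0: fits
  row 1: fits
  row 2: fits
  row 3: fits
  row 4: blocked -> lock at row 3

Answer: 3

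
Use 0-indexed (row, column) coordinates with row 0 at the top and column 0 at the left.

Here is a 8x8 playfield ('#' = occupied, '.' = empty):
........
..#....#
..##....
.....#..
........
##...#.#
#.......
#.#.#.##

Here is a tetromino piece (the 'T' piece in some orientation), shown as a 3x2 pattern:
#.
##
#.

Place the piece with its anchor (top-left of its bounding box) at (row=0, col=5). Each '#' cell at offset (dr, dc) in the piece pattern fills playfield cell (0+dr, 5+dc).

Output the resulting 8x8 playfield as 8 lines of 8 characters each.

Answer: .....#..
..#..###
..##.#..
.....#..
........
##...#.#
#.......
#.#.#.##

Derivation:
Fill (0+0,5+0) = (0,5)
Fill (0+1,5+0) = (1,5)
Fill (0+1,5+1) = (1,6)
Fill (0+2,5+0) = (2,5)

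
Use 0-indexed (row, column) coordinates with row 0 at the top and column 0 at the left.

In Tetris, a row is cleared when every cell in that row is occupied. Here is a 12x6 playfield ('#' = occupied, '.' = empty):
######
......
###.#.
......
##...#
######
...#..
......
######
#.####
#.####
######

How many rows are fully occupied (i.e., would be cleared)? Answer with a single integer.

Answer: 4

Derivation:
Check each row:
  row 0: 0 empty cells -> FULL (clear)
  row 1: 6 empty cells -> not full
  row 2: 2 empty cells -> not full
  row 3: 6 empty cells -> not full
  row 4: 3 empty cells -> not full
  row 5: 0 empty cells -> FULL (clear)
  row 6: 5 empty cells -> not full
  row 7: 6 empty cells -> not full
  row 8: 0 empty cells -> FULL (clear)
  row 9: 1 empty cell -> not full
  row 10: 1 empty cell -> not full
  row 11: 0 empty cells -> FULL (clear)
Total rows cleared: 4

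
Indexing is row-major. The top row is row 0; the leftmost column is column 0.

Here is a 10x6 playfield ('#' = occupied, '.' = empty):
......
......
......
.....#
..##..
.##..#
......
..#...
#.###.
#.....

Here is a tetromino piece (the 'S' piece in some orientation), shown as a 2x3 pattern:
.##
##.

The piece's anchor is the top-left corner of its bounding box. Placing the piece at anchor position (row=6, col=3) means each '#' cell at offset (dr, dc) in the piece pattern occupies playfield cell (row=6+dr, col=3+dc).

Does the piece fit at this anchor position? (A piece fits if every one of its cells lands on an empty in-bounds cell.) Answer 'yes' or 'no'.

Check each piece cell at anchor (6, 3):
  offset (0,1) -> (6,4): empty -> OK
  offset (0,2) -> (6,5): empty -> OK
  offset (1,0) -> (7,3): empty -> OK
  offset (1,1) -> (7,4): empty -> OK
All cells valid: yes

Answer: yes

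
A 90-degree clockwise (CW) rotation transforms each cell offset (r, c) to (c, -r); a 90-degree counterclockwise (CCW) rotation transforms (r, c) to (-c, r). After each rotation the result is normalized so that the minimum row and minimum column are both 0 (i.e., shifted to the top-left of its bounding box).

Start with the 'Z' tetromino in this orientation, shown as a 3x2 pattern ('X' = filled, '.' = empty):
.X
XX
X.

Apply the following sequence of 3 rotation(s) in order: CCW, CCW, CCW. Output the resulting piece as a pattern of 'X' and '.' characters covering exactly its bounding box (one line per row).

Answer: XX.
.XX

Derivation:
Start:
.X
XX
X.
After rotation 1 (CCW):
XX.
.XX
After rotation 2 (CCW):
.X
XX
X.
After rotation 3 (CCW):
XX.
.XX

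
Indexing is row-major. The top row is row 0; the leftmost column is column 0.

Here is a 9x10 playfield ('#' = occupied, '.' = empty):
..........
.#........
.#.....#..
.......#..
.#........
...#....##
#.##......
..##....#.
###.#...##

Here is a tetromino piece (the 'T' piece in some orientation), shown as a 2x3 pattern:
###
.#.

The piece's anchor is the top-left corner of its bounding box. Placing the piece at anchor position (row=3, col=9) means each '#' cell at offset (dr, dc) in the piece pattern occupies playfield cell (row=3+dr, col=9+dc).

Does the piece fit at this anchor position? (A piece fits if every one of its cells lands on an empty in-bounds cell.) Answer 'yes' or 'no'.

Answer: no

Derivation:
Check each piece cell at anchor (3, 9):
  offset (0,0) -> (3,9): empty -> OK
  offset (0,1) -> (3,10): out of bounds -> FAIL
  offset (0,2) -> (3,11): out of bounds -> FAIL
  offset (1,1) -> (4,10): out of bounds -> FAIL
All cells valid: no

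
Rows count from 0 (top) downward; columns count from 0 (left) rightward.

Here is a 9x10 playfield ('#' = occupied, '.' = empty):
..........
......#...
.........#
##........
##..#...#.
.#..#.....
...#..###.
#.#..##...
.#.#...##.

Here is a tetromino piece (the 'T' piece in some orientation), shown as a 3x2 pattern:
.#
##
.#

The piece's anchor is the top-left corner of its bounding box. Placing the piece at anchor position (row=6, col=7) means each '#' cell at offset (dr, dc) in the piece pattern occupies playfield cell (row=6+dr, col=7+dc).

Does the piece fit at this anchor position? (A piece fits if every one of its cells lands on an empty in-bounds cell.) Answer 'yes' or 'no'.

Check each piece cell at anchor (6, 7):
  offset (0,1) -> (6,8): occupied ('#') -> FAIL
  offset (1,0) -> (7,7): empty -> OK
  offset (1,1) -> (7,8): empty -> OK
  offset (2,1) -> (8,8): occupied ('#') -> FAIL
All cells valid: no

Answer: no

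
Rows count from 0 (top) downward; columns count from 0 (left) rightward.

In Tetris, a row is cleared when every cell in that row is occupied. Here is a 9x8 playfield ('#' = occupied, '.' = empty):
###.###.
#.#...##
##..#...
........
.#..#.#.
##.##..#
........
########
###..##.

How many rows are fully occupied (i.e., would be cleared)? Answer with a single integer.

Check each row:
  row 0: 2 empty cells -> not full
  row 1: 4 empty cells -> not full
  row 2: 5 empty cells -> not full
  row 3: 8 empty cells -> not full
  row 4: 5 empty cells -> not full
  row 5: 3 empty cells -> not full
  row 6: 8 empty cells -> not full
  row 7: 0 empty cells -> FULL (clear)
  row 8: 3 empty cells -> not full
Total rows cleared: 1

Answer: 1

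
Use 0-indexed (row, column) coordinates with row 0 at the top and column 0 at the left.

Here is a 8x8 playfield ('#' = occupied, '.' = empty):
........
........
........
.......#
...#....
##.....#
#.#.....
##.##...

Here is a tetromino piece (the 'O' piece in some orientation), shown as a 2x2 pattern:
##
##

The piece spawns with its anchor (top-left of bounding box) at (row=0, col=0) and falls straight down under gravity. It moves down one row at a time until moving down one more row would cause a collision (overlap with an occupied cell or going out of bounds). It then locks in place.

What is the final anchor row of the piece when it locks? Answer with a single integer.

Spawn at (row=0, col=0). Try each row:
  row 0: fits
  row 1: fits
  row 2: fits
  row 3: fits
  row 4: blocked -> lock at row 3

Answer: 3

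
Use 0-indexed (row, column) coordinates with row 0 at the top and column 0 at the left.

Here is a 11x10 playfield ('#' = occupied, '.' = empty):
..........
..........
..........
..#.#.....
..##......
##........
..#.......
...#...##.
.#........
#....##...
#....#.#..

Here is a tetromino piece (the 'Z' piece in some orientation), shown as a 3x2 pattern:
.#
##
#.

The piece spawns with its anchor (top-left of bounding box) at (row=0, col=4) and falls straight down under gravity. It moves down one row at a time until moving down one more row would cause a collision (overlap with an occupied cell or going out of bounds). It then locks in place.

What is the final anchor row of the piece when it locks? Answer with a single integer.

Spawn at (row=0, col=4). Try each row:
  row 0: fits
  row 1: blocked -> lock at row 0

Answer: 0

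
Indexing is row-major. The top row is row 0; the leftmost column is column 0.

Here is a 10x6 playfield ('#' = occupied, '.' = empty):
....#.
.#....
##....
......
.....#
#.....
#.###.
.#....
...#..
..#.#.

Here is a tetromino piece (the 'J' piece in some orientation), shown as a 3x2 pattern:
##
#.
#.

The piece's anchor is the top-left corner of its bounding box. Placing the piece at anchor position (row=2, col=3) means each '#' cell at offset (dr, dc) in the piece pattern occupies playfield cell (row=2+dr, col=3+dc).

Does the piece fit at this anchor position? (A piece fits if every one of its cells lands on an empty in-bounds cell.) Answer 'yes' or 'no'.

Check each piece cell at anchor (2, 3):
  offset (0,0) -> (2,3): empty -> OK
  offset (0,1) -> (2,4): empty -> OK
  offset (1,0) -> (3,3): empty -> OK
  offset (2,0) -> (4,3): empty -> OK
All cells valid: yes

Answer: yes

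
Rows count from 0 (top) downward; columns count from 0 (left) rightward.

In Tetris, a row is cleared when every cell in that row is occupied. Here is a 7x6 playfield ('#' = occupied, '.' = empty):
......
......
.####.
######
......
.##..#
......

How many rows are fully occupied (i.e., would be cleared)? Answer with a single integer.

Answer: 1

Derivation:
Check each row:
  row 0: 6 empty cells -> not full
  row 1: 6 empty cells -> not full
  row 2: 2 empty cells -> not full
  row 3: 0 empty cells -> FULL (clear)
  row 4: 6 empty cells -> not full
  row 5: 3 empty cells -> not full
  row 6: 6 empty cells -> not full
Total rows cleared: 1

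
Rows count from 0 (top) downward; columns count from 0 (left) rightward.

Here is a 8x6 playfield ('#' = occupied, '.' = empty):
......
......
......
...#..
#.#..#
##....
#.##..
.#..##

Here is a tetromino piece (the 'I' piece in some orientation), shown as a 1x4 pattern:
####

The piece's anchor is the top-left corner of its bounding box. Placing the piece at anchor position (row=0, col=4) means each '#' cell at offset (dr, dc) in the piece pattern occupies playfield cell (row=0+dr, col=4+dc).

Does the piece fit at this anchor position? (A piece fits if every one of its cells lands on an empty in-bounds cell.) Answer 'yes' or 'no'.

Check each piece cell at anchor (0, 4):
  offset (0,0) -> (0,4): empty -> OK
  offset (0,1) -> (0,5): empty -> OK
  offset (0,2) -> (0,6): out of bounds -> FAIL
  offset (0,3) -> (0,7): out of bounds -> FAIL
All cells valid: no

Answer: no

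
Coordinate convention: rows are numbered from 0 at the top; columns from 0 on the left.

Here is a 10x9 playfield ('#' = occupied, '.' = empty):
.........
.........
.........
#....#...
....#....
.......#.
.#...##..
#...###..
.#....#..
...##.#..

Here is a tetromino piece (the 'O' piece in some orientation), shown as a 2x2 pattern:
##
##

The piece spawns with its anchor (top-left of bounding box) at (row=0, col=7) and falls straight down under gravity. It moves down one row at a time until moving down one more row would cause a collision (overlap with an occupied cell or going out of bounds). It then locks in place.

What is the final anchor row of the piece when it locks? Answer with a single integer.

Answer: 3

Derivation:
Spawn at (row=0, col=7). Try each row:
  row 0: fits
  row 1: fits
  row 2: fits
  row 3: fits
  row 4: blocked -> lock at row 3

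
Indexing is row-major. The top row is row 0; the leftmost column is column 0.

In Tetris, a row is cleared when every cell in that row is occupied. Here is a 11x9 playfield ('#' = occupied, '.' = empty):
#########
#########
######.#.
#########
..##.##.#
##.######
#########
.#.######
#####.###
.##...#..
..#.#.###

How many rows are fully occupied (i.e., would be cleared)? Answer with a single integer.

Answer: 4

Derivation:
Check each row:
  row 0: 0 empty cells -> FULL (clear)
  row 1: 0 empty cells -> FULL (clear)
  row 2: 2 empty cells -> not full
  row 3: 0 empty cells -> FULL (clear)
  row 4: 4 empty cells -> not full
  row 5: 1 empty cell -> not full
  row 6: 0 empty cells -> FULL (clear)
  row 7: 2 empty cells -> not full
  row 8: 1 empty cell -> not full
  row 9: 6 empty cells -> not full
  row 10: 4 empty cells -> not full
Total rows cleared: 4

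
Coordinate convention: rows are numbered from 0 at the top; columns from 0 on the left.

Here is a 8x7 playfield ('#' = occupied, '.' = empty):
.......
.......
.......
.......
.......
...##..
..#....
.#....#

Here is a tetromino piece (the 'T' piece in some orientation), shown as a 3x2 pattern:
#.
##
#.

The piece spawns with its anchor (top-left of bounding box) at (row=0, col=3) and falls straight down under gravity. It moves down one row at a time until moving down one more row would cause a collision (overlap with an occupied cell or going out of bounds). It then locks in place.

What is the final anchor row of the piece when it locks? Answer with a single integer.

Answer: 2

Derivation:
Spawn at (row=0, col=3). Try each row:
  row 0: fits
  row 1: fits
  row 2: fits
  row 3: blocked -> lock at row 2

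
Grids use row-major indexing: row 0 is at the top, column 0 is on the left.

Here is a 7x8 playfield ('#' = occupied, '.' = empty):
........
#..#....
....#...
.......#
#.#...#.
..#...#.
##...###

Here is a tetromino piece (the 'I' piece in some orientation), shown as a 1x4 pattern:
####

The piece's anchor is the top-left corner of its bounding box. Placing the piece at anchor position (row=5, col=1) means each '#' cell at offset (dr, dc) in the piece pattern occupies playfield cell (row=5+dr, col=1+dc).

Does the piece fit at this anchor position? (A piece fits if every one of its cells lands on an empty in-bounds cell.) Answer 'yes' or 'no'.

Check each piece cell at anchor (5, 1):
  offset (0,0) -> (5,1): empty -> OK
  offset (0,1) -> (5,2): occupied ('#') -> FAIL
  offset (0,2) -> (5,3): empty -> OK
  offset (0,3) -> (5,4): empty -> OK
All cells valid: no

Answer: no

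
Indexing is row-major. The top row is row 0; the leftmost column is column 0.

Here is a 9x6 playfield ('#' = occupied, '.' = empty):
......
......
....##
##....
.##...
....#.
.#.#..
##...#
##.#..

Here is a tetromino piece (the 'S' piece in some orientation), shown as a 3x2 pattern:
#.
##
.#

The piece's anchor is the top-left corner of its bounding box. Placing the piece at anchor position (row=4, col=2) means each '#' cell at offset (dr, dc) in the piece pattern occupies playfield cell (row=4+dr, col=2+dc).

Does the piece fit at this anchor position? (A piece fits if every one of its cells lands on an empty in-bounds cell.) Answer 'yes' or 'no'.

Check each piece cell at anchor (4, 2):
  offset (0,0) -> (4,2): occupied ('#') -> FAIL
  offset (1,0) -> (5,2): empty -> OK
  offset (1,1) -> (5,3): empty -> OK
  offset (2,1) -> (6,3): occupied ('#') -> FAIL
All cells valid: no

Answer: no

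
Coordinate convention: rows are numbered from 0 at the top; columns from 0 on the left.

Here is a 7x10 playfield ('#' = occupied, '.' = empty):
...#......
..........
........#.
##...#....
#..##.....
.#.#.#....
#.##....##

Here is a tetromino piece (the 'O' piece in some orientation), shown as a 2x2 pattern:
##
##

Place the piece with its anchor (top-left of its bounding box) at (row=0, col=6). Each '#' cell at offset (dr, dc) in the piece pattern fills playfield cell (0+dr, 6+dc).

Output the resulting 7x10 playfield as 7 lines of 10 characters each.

Fill (0+0,6+0) = (0,6)
Fill (0+0,6+1) = (0,7)
Fill (0+1,6+0) = (1,6)
Fill (0+1,6+1) = (1,7)

Answer: ...#..##..
......##..
........#.
##...#....
#..##.....
.#.#.#....
#.##....##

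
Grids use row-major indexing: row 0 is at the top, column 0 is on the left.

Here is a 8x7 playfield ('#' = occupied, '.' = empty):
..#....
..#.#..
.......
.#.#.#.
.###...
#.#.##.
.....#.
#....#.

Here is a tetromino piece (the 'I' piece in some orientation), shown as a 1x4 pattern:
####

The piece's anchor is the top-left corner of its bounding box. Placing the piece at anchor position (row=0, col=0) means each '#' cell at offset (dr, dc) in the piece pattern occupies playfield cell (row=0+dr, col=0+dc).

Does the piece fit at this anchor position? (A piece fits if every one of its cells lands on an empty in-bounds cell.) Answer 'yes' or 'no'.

Answer: no

Derivation:
Check each piece cell at anchor (0, 0):
  offset (0,0) -> (0,0): empty -> OK
  offset (0,1) -> (0,1): empty -> OK
  offset (0,2) -> (0,2): occupied ('#') -> FAIL
  offset (0,3) -> (0,3): empty -> OK
All cells valid: no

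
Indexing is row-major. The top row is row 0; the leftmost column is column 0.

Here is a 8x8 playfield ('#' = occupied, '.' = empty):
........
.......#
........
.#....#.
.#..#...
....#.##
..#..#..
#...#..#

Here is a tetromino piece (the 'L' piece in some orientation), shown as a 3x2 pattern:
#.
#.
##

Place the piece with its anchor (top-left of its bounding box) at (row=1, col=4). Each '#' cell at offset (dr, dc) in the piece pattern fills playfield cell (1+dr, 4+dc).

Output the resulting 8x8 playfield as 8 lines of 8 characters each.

Fill (1+0,4+0) = (1,4)
Fill (1+1,4+0) = (2,4)
Fill (1+2,4+0) = (3,4)
Fill (1+2,4+1) = (3,5)

Answer: ........
....#..#
....#...
.#..###.
.#..#...
....#.##
..#..#..
#...#..#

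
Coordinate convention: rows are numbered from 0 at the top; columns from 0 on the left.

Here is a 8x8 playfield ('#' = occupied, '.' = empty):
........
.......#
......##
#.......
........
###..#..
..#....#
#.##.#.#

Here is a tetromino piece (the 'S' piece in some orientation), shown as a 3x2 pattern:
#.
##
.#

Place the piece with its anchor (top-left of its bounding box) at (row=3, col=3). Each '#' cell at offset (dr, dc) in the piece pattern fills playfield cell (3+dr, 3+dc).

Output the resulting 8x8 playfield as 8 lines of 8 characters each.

Answer: ........
.......#
......##
#..#....
...##...
###.##..
..#....#
#.##.#.#

Derivation:
Fill (3+0,3+0) = (3,3)
Fill (3+1,3+0) = (4,3)
Fill (3+1,3+1) = (4,4)
Fill (3+2,3+1) = (5,4)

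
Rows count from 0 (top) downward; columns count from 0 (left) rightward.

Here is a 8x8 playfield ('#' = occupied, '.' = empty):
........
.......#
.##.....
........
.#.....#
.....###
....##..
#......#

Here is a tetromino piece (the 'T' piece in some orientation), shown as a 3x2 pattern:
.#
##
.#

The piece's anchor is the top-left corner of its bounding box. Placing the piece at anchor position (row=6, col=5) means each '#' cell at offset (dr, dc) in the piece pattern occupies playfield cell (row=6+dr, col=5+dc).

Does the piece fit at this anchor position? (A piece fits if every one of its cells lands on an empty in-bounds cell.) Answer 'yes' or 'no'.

Answer: no

Derivation:
Check each piece cell at anchor (6, 5):
  offset (0,1) -> (6,6): empty -> OK
  offset (1,0) -> (7,5): empty -> OK
  offset (1,1) -> (7,6): empty -> OK
  offset (2,1) -> (8,6): out of bounds -> FAIL
All cells valid: no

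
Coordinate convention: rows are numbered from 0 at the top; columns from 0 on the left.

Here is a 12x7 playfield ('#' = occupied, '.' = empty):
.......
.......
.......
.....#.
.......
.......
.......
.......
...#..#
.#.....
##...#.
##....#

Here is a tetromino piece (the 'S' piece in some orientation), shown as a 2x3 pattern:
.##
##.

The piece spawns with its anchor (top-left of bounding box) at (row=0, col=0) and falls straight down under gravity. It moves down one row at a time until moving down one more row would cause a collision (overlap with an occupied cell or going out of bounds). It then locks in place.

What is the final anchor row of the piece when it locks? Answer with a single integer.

Answer: 7

Derivation:
Spawn at (row=0, col=0). Try each row:
  row 0: fits
  row 1: fits
  row 2: fits
  row 3: fits
  row 4: fits
  row 5: fits
  row 6: fits
  row 7: fits
  row 8: blocked -> lock at row 7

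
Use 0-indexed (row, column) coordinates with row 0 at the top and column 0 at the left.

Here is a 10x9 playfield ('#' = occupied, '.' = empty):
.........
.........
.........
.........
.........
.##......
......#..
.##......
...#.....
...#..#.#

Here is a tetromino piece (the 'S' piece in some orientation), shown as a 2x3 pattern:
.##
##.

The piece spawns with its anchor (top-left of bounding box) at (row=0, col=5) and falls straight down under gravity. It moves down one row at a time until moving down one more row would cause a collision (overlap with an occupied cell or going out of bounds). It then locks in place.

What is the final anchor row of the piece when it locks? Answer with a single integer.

Answer: 4

Derivation:
Spawn at (row=0, col=5). Try each row:
  row 0: fits
  row 1: fits
  row 2: fits
  row 3: fits
  row 4: fits
  row 5: blocked -> lock at row 4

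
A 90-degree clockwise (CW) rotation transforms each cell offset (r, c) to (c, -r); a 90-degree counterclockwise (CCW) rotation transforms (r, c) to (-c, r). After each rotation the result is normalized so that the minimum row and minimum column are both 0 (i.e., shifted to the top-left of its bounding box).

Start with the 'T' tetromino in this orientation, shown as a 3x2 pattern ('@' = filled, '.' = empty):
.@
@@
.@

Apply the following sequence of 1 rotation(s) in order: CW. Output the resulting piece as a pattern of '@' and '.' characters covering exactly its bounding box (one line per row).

Start:
.@
@@
.@
After rotation 1 (CW):
.@.
@@@

Answer: .@.
@@@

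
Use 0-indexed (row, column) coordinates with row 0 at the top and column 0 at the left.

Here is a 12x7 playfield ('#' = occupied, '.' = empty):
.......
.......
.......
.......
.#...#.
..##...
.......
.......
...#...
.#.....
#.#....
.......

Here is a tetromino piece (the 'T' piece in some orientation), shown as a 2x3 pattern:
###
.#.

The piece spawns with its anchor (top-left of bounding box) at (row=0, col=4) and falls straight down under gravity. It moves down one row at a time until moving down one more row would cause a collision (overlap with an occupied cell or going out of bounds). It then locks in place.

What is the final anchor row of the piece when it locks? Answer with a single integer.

Answer: 2

Derivation:
Spawn at (row=0, col=4). Try each row:
  row 0: fits
  row 1: fits
  row 2: fits
  row 3: blocked -> lock at row 2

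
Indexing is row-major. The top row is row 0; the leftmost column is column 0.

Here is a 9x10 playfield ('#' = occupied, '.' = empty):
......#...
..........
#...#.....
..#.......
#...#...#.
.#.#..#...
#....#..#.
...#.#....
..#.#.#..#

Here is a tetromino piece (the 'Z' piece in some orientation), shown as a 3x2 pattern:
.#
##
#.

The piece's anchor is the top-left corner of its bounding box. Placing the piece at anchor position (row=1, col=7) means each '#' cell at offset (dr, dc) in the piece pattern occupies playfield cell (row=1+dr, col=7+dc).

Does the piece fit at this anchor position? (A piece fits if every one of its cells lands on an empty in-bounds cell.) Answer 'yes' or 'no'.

Check each piece cell at anchor (1, 7):
  offset (0,1) -> (1,8): empty -> OK
  offset (1,0) -> (2,7): empty -> OK
  offset (1,1) -> (2,8): empty -> OK
  offset (2,0) -> (3,7): empty -> OK
All cells valid: yes

Answer: yes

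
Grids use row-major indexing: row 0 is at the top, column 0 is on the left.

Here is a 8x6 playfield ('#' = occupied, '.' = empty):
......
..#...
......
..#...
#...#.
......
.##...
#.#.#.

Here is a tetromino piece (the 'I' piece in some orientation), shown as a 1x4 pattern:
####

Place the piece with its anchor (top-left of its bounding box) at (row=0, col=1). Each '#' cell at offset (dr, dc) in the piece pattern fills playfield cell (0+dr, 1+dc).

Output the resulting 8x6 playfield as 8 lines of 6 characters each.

Answer: .####.
..#...
......
..#...
#...#.
......
.##...
#.#.#.

Derivation:
Fill (0+0,1+0) = (0,1)
Fill (0+0,1+1) = (0,2)
Fill (0+0,1+2) = (0,3)
Fill (0+0,1+3) = (0,4)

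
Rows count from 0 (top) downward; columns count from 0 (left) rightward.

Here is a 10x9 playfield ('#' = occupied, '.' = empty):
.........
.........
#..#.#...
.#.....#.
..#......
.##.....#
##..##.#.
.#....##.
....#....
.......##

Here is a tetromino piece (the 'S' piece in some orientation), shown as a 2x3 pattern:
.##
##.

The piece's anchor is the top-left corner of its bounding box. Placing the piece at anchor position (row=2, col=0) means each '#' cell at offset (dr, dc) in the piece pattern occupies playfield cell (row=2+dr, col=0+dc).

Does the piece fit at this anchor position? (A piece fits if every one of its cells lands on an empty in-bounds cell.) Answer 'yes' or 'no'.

Answer: no

Derivation:
Check each piece cell at anchor (2, 0):
  offset (0,1) -> (2,1): empty -> OK
  offset (0,2) -> (2,2): empty -> OK
  offset (1,0) -> (3,0): empty -> OK
  offset (1,1) -> (3,1): occupied ('#') -> FAIL
All cells valid: no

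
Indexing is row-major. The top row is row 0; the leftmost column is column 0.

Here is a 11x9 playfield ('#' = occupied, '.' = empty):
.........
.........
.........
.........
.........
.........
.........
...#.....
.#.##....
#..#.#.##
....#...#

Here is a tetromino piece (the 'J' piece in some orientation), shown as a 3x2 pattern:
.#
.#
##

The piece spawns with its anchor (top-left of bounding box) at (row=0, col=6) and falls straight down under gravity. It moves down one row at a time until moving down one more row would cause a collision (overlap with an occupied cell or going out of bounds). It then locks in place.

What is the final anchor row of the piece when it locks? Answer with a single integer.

Answer: 6

Derivation:
Spawn at (row=0, col=6). Try each row:
  row 0: fits
  row 1: fits
  row 2: fits
  row 3: fits
  row 4: fits
  row 5: fits
  row 6: fits
  row 7: blocked -> lock at row 6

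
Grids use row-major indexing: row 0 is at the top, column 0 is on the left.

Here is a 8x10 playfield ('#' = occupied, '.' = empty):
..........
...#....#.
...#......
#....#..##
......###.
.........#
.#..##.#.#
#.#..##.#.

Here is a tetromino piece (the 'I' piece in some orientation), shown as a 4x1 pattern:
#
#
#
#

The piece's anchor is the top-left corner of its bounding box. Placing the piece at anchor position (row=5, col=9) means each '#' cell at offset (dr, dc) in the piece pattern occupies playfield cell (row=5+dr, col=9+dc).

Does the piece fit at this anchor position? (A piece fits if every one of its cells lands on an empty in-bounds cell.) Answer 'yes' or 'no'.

Check each piece cell at anchor (5, 9):
  offset (0,0) -> (5,9): occupied ('#') -> FAIL
  offset (1,0) -> (6,9): occupied ('#') -> FAIL
  offset (2,0) -> (7,9): empty -> OK
  offset (3,0) -> (8,9): out of bounds -> FAIL
All cells valid: no

Answer: no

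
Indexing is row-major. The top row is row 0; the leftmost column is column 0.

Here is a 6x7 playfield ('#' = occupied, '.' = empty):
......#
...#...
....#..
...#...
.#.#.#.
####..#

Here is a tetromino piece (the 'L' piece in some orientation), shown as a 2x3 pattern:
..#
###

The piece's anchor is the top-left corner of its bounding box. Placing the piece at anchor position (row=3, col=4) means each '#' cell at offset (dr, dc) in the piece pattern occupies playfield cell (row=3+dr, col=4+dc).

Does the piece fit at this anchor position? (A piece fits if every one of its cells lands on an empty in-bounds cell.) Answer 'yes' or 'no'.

Check each piece cell at anchor (3, 4):
  offset (0,2) -> (3,6): empty -> OK
  offset (1,0) -> (4,4): empty -> OK
  offset (1,1) -> (4,5): occupied ('#') -> FAIL
  offset (1,2) -> (4,6): empty -> OK
All cells valid: no

Answer: no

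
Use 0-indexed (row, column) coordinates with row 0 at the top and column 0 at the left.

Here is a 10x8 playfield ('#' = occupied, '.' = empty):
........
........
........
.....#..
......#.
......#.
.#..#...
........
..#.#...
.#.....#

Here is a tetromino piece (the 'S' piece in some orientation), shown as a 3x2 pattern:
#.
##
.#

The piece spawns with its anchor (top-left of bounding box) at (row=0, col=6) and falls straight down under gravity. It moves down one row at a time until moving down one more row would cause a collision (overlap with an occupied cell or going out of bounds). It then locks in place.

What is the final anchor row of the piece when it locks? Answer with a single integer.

Spawn at (row=0, col=6). Try each row:
  row 0: fits
  row 1: fits
  row 2: fits
  row 3: blocked -> lock at row 2

Answer: 2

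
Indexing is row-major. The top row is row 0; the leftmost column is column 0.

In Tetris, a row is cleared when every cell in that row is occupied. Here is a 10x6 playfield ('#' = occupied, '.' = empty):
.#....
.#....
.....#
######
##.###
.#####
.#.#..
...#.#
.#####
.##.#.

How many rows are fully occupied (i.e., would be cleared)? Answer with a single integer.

Answer: 1

Derivation:
Check each row:
  row 0: 5 empty cells -> not full
  row 1: 5 empty cells -> not full
  row 2: 5 empty cells -> not full
  row 3: 0 empty cells -> FULL (clear)
  row 4: 1 empty cell -> not full
  row 5: 1 empty cell -> not full
  row 6: 4 empty cells -> not full
  row 7: 4 empty cells -> not full
  row 8: 1 empty cell -> not full
  row 9: 3 empty cells -> not full
Total rows cleared: 1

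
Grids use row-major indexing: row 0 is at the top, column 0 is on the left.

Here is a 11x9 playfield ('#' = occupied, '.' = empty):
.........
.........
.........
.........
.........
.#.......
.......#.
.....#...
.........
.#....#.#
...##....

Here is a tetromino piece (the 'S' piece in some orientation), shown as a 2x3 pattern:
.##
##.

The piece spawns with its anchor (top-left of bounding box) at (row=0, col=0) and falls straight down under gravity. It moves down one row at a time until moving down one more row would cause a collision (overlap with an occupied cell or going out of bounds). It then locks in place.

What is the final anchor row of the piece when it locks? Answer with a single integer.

Answer: 3

Derivation:
Spawn at (row=0, col=0). Try each row:
  row 0: fits
  row 1: fits
  row 2: fits
  row 3: fits
  row 4: blocked -> lock at row 3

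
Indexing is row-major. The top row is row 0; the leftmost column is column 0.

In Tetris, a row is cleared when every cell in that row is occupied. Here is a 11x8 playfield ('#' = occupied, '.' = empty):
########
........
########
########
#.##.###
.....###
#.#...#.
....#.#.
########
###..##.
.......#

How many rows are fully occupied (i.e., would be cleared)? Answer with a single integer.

Check each row:
  row 0: 0 empty cells -> FULL (clear)
  row 1: 8 empty cells -> not full
  row 2: 0 empty cells -> FULL (clear)
  row 3: 0 empty cells -> FULL (clear)
  row 4: 2 empty cells -> not full
  row 5: 5 empty cells -> not full
  row 6: 5 empty cells -> not full
  row 7: 6 empty cells -> not full
  row 8: 0 empty cells -> FULL (clear)
  row 9: 3 empty cells -> not full
  row 10: 7 empty cells -> not full
Total rows cleared: 4

Answer: 4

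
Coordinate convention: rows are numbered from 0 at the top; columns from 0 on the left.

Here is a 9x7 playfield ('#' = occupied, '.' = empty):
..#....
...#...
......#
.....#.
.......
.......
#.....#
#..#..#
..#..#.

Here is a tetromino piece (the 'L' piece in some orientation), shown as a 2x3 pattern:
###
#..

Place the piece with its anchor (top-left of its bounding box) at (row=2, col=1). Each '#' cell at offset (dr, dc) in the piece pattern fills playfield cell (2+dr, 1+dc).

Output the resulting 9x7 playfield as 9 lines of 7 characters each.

Fill (2+0,1+0) = (2,1)
Fill (2+0,1+1) = (2,2)
Fill (2+0,1+2) = (2,3)
Fill (2+1,1+0) = (3,1)

Answer: ..#....
...#...
.###..#
.#...#.
.......
.......
#.....#
#..#..#
..#..#.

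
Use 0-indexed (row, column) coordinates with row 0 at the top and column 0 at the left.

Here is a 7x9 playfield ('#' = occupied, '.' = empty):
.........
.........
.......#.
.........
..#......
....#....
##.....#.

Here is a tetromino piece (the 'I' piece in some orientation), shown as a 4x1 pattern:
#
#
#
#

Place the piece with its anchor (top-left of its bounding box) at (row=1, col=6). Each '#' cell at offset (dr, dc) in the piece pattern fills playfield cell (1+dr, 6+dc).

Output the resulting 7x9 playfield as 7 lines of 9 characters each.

Answer: .........
......#..
......##.
......#..
..#...#..
....#....
##.....#.

Derivation:
Fill (1+0,6+0) = (1,6)
Fill (1+1,6+0) = (2,6)
Fill (1+2,6+0) = (3,6)
Fill (1+3,6+0) = (4,6)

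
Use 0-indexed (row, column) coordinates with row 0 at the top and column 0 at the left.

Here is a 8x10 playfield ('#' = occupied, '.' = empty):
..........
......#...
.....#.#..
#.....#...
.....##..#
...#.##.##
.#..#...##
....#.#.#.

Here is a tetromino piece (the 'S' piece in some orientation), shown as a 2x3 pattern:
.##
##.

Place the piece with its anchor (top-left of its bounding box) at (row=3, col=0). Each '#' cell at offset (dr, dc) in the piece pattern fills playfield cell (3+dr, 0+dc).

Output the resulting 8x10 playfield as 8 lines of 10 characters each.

Fill (3+0,0+1) = (3,1)
Fill (3+0,0+2) = (3,2)
Fill (3+1,0+0) = (4,0)
Fill (3+1,0+1) = (4,1)

Answer: ..........
......#...
.....#.#..
###...#...
##...##..#
...#.##.##
.#..#...##
....#.#.#.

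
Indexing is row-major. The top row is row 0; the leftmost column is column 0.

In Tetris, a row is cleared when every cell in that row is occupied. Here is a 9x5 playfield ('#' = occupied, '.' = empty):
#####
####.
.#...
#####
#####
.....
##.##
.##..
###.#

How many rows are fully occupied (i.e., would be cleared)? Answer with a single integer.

Answer: 3

Derivation:
Check each row:
  row 0: 0 empty cells -> FULL (clear)
  row 1: 1 empty cell -> not full
  row 2: 4 empty cells -> not full
  row 3: 0 empty cells -> FULL (clear)
  row 4: 0 empty cells -> FULL (clear)
  row 5: 5 empty cells -> not full
  row 6: 1 empty cell -> not full
  row 7: 3 empty cells -> not full
  row 8: 1 empty cell -> not full
Total rows cleared: 3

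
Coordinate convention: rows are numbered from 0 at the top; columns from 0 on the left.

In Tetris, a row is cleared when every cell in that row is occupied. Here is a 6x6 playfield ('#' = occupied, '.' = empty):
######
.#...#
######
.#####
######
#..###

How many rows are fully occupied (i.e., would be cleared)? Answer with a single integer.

Answer: 3

Derivation:
Check each row:
  row 0: 0 empty cells -> FULL (clear)
  row 1: 4 empty cells -> not full
  row 2: 0 empty cells -> FULL (clear)
  row 3: 1 empty cell -> not full
  row 4: 0 empty cells -> FULL (clear)
  row 5: 2 empty cells -> not full
Total rows cleared: 3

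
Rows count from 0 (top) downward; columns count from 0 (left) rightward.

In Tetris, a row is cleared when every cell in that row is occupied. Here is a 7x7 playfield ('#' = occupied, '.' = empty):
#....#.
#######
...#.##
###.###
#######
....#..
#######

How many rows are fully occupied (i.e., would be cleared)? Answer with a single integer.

Check each row:
  row 0: 5 empty cells -> not full
  row 1: 0 empty cells -> FULL (clear)
  row 2: 4 empty cells -> not full
  row 3: 1 empty cell -> not full
  row 4: 0 empty cells -> FULL (clear)
  row 5: 6 empty cells -> not full
  row 6: 0 empty cells -> FULL (clear)
Total rows cleared: 3

Answer: 3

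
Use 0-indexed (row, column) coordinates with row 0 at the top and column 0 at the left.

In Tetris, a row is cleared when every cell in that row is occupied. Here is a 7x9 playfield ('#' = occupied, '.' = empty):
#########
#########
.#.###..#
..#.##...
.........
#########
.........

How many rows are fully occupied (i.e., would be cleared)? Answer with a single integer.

Answer: 3

Derivation:
Check each row:
  row 0: 0 empty cells -> FULL (clear)
  row 1: 0 empty cells -> FULL (clear)
  row 2: 4 empty cells -> not full
  row 3: 6 empty cells -> not full
  row 4: 9 empty cells -> not full
  row 5: 0 empty cells -> FULL (clear)
  row 6: 9 empty cells -> not full
Total rows cleared: 3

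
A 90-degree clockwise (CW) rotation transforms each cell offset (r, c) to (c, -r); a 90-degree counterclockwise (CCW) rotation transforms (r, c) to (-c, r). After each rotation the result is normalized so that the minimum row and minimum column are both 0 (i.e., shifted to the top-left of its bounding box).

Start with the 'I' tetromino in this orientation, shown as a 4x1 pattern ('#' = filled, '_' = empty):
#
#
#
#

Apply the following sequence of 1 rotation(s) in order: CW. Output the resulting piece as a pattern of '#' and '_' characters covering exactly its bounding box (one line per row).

Answer: ####

Derivation:
Start:
#
#
#
#
After rotation 1 (CW):
####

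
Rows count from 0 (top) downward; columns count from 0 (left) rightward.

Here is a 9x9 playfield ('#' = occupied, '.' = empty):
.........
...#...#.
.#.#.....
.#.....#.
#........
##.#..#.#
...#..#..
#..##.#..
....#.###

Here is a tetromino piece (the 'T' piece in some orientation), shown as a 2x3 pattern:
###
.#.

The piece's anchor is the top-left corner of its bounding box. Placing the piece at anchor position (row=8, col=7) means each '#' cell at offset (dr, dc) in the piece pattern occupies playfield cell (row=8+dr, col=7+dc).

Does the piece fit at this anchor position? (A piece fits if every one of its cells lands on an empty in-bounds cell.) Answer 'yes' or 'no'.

Check each piece cell at anchor (8, 7):
  offset (0,0) -> (8,7): occupied ('#') -> FAIL
  offset (0,1) -> (8,8): occupied ('#') -> FAIL
  offset (0,2) -> (8,9): out of bounds -> FAIL
  offset (1,1) -> (9,8): out of bounds -> FAIL
All cells valid: no

Answer: no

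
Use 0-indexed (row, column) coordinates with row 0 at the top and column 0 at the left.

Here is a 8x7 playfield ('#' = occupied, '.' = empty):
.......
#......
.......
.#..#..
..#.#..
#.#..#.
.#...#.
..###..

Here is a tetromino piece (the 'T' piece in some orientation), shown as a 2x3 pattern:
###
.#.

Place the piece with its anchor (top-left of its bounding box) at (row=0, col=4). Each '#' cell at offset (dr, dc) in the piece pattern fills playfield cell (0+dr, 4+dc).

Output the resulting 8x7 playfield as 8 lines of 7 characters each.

Answer: ....###
#....#.
.......
.#..#..
..#.#..
#.#..#.
.#...#.
..###..

Derivation:
Fill (0+0,4+0) = (0,4)
Fill (0+0,4+1) = (0,5)
Fill (0+0,4+2) = (0,6)
Fill (0+1,4+1) = (1,5)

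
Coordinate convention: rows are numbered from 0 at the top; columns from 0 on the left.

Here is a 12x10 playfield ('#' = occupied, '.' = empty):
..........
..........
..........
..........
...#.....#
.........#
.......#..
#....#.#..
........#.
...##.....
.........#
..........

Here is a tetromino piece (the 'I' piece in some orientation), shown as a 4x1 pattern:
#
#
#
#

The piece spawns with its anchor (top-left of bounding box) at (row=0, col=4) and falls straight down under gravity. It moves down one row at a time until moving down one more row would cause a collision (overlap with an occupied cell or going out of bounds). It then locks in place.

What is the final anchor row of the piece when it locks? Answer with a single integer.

Answer: 5

Derivation:
Spawn at (row=0, col=4). Try each row:
  row 0: fits
  row 1: fits
  row 2: fits
  row 3: fits
  row 4: fits
  row 5: fits
  row 6: blocked -> lock at row 5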